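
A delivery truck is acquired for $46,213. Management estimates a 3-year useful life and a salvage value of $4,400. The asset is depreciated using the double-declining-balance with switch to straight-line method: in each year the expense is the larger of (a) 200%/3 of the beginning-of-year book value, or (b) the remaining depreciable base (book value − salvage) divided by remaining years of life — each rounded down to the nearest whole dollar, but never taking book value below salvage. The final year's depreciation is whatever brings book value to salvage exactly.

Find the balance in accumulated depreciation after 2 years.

Depreciable base = $46,213 − $4,400 = $41,813.
Year 1: DB = ⌊$46,213 × 200%/3⌋ = $30,808; SL = ⌊$41,813/3⌋ = $13,937 → take DB $30,808. Book value $15,405.
Year 2: DB = ⌊$15,405 × 200%/3⌋ = $10,270; SL = ⌊$11,005/2⌋ = $5,502 → take DB $10,270. Book value $5,135.
Accumulated through year 2 = $46,213 − $5,135 = $41,078.

$41,078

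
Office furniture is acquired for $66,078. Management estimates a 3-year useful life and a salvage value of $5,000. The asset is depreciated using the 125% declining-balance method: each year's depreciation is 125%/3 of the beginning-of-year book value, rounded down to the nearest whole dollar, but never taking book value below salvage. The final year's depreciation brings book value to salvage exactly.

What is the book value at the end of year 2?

Depreciable base = $66,078 − $5,000 = $61,078.
Year 1: ⌊$66,078 × 125%/3⌋ = $27,532. Book value $38,546.
Year 2: ⌊$38,546 × 125%/3⌋ = $16,060. Book value $22,486.

$22,486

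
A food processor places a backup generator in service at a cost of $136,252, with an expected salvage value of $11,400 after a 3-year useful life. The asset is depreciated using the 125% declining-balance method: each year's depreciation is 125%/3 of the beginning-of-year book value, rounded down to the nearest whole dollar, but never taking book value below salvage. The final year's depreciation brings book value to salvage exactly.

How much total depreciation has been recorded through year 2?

Depreciable base = $136,252 − $11,400 = $124,852.
Year 1: ⌊$136,252 × 125%/3⌋ = $56,771. Book value $79,481.
Year 2: ⌊$79,481 × 125%/3⌋ = $33,117. Book value $46,364.
Accumulated through year 2 = $136,252 − $46,364 = $89,888.

$89,888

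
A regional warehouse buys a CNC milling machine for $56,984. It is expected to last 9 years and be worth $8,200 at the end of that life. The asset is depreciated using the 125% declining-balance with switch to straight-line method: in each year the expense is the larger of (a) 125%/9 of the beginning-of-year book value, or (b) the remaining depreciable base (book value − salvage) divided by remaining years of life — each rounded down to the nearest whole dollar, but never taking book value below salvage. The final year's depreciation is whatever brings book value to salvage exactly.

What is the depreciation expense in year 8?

$4,627

Depreciable base = $56,984 − $8,200 = $48,784.
Year 1: DB = ⌊$56,984 × 125%/9⌋ = $7,914; SL = ⌊$48,784/9⌋ = $5,420 → take DB $7,914. Book value $49,070.
Year 2: DB = ⌊$49,070 × 125%/9⌋ = $6,815; SL = ⌊$40,870/8⌋ = $5,108 → take DB $6,815. Book value $42,255.
Year 3: DB = ⌊$42,255 × 125%/9⌋ = $5,868; SL = ⌊$34,055/7⌋ = $4,865 → take DB $5,868. Book value $36,387.
Year 4: DB = ⌊$36,387 × 125%/9⌋ = $5,053; SL = ⌊$28,187/6⌋ = $4,697 → take DB $5,053. Book value $31,334.
Year 5: DB = ⌊$31,334 × 125%/9⌋ = $4,351; SL = ⌊$23,134/5⌋ = $4,626 → take SL $4,626. Book value $26,708.
Year 6: DB = ⌊$26,708 × 125%/9⌋ = $3,709; SL = ⌊$18,508/4⌋ = $4,627 → take SL $4,627. Book value $22,081.
Year 7: DB = ⌊$22,081 × 125%/9⌋ = $3,066; SL = ⌊$13,881/3⌋ = $4,627 → take SL $4,627. Book value $17,454.
Year 8: DB = ⌊$17,454 × 125%/9⌋ = $2,424; SL = ⌊$9,254/2⌋ = $4,627 → take SL $4,627. Book value $12,827.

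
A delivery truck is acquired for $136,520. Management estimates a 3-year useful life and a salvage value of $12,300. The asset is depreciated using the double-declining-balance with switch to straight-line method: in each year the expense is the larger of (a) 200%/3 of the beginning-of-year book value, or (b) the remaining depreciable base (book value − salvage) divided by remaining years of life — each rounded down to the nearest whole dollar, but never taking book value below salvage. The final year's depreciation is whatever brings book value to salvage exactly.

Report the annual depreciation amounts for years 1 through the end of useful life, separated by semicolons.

$91,013; $30,338; $2,869

Depreciable base = $136,520 − $12,300 = $124,220.
Year 1: DB = ⌊$136,520 × 200%/3⌋ = $91,013; SL = ⌊$124,220/3⌋ = $41,406 → take DB $91,013. Book value $45,507.
Year 2: DB = ⌊$45,507 × 200%/3⌋ = $30,338; SL = ⌊$33,207/2⌋ = $16,603 → take DB $30,338. Book value $15,169.
Year 3 (final): $15,169 − $12,300 = $2,869. Book value $12,300.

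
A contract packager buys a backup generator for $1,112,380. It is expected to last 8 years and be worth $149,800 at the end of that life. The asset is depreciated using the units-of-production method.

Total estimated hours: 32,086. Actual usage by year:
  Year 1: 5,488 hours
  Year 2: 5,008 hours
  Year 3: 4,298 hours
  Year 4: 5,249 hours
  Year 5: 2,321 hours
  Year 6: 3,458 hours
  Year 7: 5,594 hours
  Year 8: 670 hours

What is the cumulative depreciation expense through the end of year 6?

Depreciable base = $1,112,380 − $149,800 = $962,580.
Rate = $962,580 / 32,086 hours = $30 per hour.
Year 1: 5,488 × $30 = $164,640. Book value $947,740.
Year 2: 5,008 × $30 = $150,240. Book value $797,500.
Year 3: 4,298 × $30 = $128,940. Book value $668,560.
Year 4: 5,249 × $30 = $157,470. Book value $511,090.
Year 5: 2,321 × $30 = $69,630. Book value $441,460.
Year 6: 3,458 × $30 = $103,740. Book value $337,720.
Accumulated through year 6 = $1,112,380 − $337,720 = $774,660.

$774,660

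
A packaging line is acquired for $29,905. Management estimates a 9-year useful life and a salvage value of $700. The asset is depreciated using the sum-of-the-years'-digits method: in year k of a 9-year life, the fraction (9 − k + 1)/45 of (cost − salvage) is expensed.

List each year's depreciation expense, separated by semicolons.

Depreciable base = $29,905 − $700 = $29,205.
Sum of the years' digits = 9+8+7+6+5+4+3+2+1 = 45.
Year 1: $29,205 × 9/45 = $5,841. Book value $24,064.
Year 2: $29,205 × 8/45 = $5,192. Book value $18,872.
Year 3: $29,205 × 7/45 = $4,543. Book value $14,329.
Year 4: $29,205 × 6/45 = $3,894. Book value $10,435.
Year 5: $29,205 × 5/45 = $3,245. Book value $7,190.
Year 6: $29,205 × 4/45 = $2,596. Book value $4,594.
Year 7: $29,205 × 3/45 = $1,947. Book value $2,647.
Year 8: $29,205 × 2/45 = $1,298. Book value $1,349.
Year 9: $29,205 × 1/45 = $649. Book value $700.

$5,841; $5,192; $4,543; $3,894; $3,245; $2,596; $1,947; $1,298; $649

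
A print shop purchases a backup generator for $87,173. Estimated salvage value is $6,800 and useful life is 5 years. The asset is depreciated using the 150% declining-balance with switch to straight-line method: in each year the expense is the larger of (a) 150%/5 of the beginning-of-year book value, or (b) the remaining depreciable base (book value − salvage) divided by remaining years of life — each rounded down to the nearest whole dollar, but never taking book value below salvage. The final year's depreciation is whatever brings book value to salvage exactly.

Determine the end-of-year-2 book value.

Depreciable base = $87,173 − $6,800 = $80,373.
Year 1: DB = ⌊$87,173 × 150%/5⌋ = $26,151; SL = ⌊$80,373/5⌋ = $16,074 → take DB $26,151. Book value $61,022.
Year 2: DB = ⌊$61,022 × 150%/5⌋ = $18,306; SL = ⌊$54,222/4⌋ = $13,555 → take DB $18,306. Book value $42,716.

$42,716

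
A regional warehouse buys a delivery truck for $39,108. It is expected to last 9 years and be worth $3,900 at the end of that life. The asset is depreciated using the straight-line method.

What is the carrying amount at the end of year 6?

$15,636

Depreciable base = $39,108 − $3,900 = $35,208.
Annual expense = $35,208 / 9 = $3,912.
End of year 1: book value $35,196.
End of year 2: book value $31,284.
End of year 3: book value $27,372.
End of year 4: book value $23,460.
End of year 5: book value $19,548.
End of year 6: book value $15,636.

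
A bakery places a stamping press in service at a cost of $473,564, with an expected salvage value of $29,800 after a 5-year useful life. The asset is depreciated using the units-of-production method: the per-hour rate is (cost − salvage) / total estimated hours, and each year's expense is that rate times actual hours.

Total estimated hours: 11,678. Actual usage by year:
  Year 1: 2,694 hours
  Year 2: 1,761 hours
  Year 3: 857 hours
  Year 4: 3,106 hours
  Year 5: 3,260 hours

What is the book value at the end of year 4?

Depreciable base = $473,564 − $29,800 = $443,764.
Rate = $443,764 / 11,678 hours = $38 per hour.
Year 1: 2,694 × $38 = $102,372. Book value $371,192.
Year 2: 1,761 × $38 = $66,918. Book value $304,274.
Year 3: 857 × $38 = $32,566. Book value $271,708.
Year 4: 3,106 × $38 = $118,028. Book value $153,680.

$153,680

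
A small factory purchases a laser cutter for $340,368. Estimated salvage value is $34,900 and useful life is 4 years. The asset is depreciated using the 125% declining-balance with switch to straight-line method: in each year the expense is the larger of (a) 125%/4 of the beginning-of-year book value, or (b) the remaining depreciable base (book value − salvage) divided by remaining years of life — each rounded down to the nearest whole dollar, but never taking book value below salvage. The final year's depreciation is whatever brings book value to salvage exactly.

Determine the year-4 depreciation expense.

Depreciable base = $340,368 − $34,900 = $305,468.
Year 1: DB = ⌊$340,368 × 125%/4⌋ = $106,365; SL = ⌊$305,468/4⌋ = $76,367 → take DB $106,365. Book value $234,003.
Year 2: DB = ⌊$234,003 × 125%/4⌋ = $73,125; SL = ⌊$199,103/3⌋ = $66,367 → take DB $73,125. Book value $160,878.
Year 3: DB = ⌊$160,878 × 125%/4⌋ = $50,274; SL = ⌊$125,978/2⌋ = $62,989 → take SL $62,989. Book value $97,889.
Year 4 (final): $97,889 − $34,900 = $62,989. Book value $34,900.

$62,989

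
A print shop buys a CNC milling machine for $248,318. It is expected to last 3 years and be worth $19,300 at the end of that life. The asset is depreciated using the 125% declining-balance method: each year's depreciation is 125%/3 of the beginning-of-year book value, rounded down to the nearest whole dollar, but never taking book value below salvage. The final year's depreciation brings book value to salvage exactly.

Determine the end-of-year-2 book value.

Depreciable base = $248,318 − $19,300 = $229,018.
Year 1: ⌊$248,318 × 125%/3⌋ = $103,465. Book value $144,853.
Year 2: ⌊$144,853 × 125%/3⌋ = $60,355. Book value $84,498.

$84,498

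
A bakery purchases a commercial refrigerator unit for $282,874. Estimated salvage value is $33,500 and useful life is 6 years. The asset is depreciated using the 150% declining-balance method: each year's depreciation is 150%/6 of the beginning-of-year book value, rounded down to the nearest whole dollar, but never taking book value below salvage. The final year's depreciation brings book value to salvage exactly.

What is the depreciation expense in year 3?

Depreciable base = $282,874 − $33,500 = $249,374.
Year 1: ⌊$282,874 × 150%/6⌋ = $70,718. Book value $212,156.
Year 2: ⌊$212,156 × 150%/6⌋ = $53,039. Book value $159,117.
Year 3: ⌊$159,117 × 150%/6⌋ = $39,779. Book value $119,338.

$39,779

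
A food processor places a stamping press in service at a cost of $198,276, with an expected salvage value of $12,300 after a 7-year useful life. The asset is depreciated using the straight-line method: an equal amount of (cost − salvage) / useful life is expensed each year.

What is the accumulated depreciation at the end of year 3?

Depreciable base = $198,276 − $12,300 = $185,976.
Annual expense = $185,976 / 7 = $26,568.
End of year 1: book value $171,708.
End of year 2: book value $145,140.
End of year 3: book value $118,572.
Accumulated through year 3 = $198,276 − $118,572 = $79,704.

$79,704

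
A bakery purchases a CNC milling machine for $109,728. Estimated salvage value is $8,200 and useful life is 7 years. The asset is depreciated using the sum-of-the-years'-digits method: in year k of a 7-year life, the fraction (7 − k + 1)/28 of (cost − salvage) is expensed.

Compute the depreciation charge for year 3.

$18,130

Depreciable base = $109,728 − $8,200 = $101,528.
Sum of the years' digits = 7+6+5+4+3+2+1 = 28.
Year 1: $101,528 × 7/28 = $25,382. Book value $84,346.
Year 2: $101,528 × 6/28 = $21,756. Book value $62,590.
Year 3: $101,528 × 5/28 = $18,130. Book value $44,460.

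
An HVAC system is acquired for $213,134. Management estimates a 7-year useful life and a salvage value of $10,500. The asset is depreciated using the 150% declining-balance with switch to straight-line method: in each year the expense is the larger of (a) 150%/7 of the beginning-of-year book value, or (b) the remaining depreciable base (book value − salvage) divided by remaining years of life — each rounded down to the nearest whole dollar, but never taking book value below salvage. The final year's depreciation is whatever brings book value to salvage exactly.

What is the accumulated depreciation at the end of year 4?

$132,971

Depreciable base = $213,134 − $10,500 = $202,634.
Year 1: DB = ⌊$213,134 × 150%/7⌋ = $45,671; SL = ⌊$202,634/7⌋ = $28,947 → take DB $45,671. Book value $167,463.
Year 2: DB = ⌊$167,463 × 150%/7⌋ = $35,884; SL = ⌊$156,963/6⌋ = $26,160 → take DB $35,884. Book value $131,579.
Year 3: DB = ⌊$131,579 × 150%/7⌋ = $28,195; SL = ⌊$121,079/5⌋ = $24,215 → take DB $28,195. Book value $103,384.
Year 4: DB = ⌊$103,384 × 150%/7⌋ = $22,153; SL = ⌊$92,884/4⌋ = $23,221 → take SL $23,221. Book value $80,163.
Accumulated through year 4 = $213,134 − $80,163 = $132,971.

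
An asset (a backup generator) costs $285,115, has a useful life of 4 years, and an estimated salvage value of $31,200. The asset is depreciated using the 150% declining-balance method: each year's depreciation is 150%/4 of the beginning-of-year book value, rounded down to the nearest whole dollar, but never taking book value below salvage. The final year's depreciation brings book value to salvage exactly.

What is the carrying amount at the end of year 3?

Depreciable base = $285,115 − $31,200 = $253,915.
Year 1: ⌊$285,115 × 150%/4⌋ = $106,918. Book value $178,197.
Year 2: ⌊$178,197 × 150%/4⌋ = $66,823. Book value $111,374.
Year 3: ⌊$111,374 × 150%/4⌋ = $41,765. Book value $69,609.

$69,609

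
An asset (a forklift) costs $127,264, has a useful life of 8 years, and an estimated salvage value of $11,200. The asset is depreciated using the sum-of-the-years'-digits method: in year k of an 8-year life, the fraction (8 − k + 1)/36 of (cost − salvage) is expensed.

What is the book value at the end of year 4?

$43,440

Depreciable base = $127,264 − $11,200 = $116,064.
Sum of the years' digits = 8+7+6+5+4+3+2+1 = 36.
Year 1: $116,064 × 8/36 = $25,792. Book value $101,472.
Year 2: $116,064 × 7/36 = $22,568. Book value $78,904.
Year 3: $116,064 × 6/36 = $19,344. Book value $59,560.
Year 4: $116,064 × 5/36 = $16,120. Book value $43,440.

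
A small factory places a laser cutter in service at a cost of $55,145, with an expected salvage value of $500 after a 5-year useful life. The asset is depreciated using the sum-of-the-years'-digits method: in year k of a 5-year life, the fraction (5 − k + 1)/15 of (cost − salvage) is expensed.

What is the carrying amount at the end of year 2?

Depreciable base = $55,145 − $500 = $54,645.
Sum of the years' digits = 5+4+3+2+1 = 15.
Year 1: $54,645 × 5/15 = $18,215. Book value $36,930.
Year 2: $54,645 × 4/15 = $14,572. Book value $22,358.

$22,358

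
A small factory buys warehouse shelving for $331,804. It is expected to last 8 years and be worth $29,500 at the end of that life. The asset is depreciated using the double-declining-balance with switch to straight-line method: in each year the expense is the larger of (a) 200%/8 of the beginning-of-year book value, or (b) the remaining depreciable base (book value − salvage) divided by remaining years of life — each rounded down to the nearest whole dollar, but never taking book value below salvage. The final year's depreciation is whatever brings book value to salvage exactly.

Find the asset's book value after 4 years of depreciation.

$104,985

Depreciable base = $331,804 − $29,500 = $302,304.
Year 1: DB = ⌊$331,804 × 200%/8⌋ = $82,951; SL = ⌊$302,304/8⌋ = $37,788 → take DB $82,951. Book value $248,853.
Year 2: DB = ⌊$248,853 × 200%/8⌋ = $62,213; SL = ⌊$219,353/7⌋ = $31,336 → take DB $62,213. Book value $186,640.
Year 3: DB = ⌊$186,640 × 200%/8⌋ = $46,660; SL = ⌊$157,140/6⌋ = $26,190 → take DB $46,660. Book value $139,980.
Year 4: DB = ⌊$139,980 × 200%/8⌋ = $34,995; SL = ⌊$110,480/5⌋ = $22,096 → take DB $34,995. Book value $104,985.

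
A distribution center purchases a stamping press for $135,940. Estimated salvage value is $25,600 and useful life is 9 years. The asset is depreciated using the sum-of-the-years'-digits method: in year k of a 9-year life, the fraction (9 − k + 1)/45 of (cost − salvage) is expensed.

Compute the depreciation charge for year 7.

$7,356

Depreciable base = $135,940 − $25,600 = $110,340.
Sum of the years' digits = 9+8+7+6+5+4+3+2+1 = 45.
Year 1: $110,340 × 9/45 = $22,068. Book value $113,872.
Year 2: $110,340 × 8/45 = $19,616. Book value $94,256.
Year 3: $110,340 × 7/45 = $17,164. Book value $77,092.
Year 4: $110,340 × 6/45 = $14,712. Book value $62,380.
Year 5: $110,340 × 5/45 = $12,260. Book value $50,120.
Year 6: $110,340 × 4/45 = $9,808. Book value $40,312.
Year 7: $110,340 × 3/45 = $7,356. Book value $32,956.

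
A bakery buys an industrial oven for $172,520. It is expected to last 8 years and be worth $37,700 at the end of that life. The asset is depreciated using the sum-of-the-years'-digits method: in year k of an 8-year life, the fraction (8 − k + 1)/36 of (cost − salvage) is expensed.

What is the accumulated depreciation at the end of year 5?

$112,350

Depreciable base = $172,520 − $37,700 = $134,820.
Sum of the years' digits = 8+7+6+5+4+3+2+1 = 36.
Year 1: $134,820 × 8/36 = $29,960. Book value $142,560.
Year 2: $134,820 × 7/36 = $26,215. Book value $116,345.
Year 3: $134,820 × 6/36 = $22,470. Book value $93,875.
Year 4: $134,820 × 5/36 = $18,725. Book value $75,150.
Year 5: $134,820 × 4/36 = $14,980. Book value $60,170.
Accumulated through year 5 = $172,520 − $60,170 = $112,350.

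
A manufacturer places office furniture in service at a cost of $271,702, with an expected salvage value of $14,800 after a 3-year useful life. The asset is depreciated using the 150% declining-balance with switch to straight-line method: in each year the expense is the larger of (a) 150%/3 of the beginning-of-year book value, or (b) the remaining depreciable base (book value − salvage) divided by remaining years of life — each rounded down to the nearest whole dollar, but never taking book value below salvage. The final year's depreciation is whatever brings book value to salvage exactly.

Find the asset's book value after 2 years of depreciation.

$67,926

Depreciable base = $271,702 − $14,800 = $256,902.
Year 1: DB = ⌊$271,702 × 150%/3⌋ = $135,851; SL = ⌊$256,902/3⌋ = $85,634 → take DB $135,851. Book value $135,851.
Year 2: DB = ⌊$135,851 × 150%/3⌋ = $67,925; SL = ⌊$121,051/2⌋ = $60,525 → take DB $67,925. Book value $67,926.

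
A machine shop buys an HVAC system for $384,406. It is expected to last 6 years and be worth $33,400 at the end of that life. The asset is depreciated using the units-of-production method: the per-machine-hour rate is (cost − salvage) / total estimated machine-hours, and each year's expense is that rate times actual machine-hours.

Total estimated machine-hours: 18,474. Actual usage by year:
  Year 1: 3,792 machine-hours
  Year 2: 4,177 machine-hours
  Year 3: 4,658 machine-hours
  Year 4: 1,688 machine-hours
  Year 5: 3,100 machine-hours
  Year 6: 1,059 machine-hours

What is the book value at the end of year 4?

Depreciable base = $384,406 − $33,400 = $351,006.
Rate = $351,006 / 18,474 machine-hours = $19 per machine-hour.
Year 1: 3,792 × $19 = $72,048. Book value $312,358.
Year 2: 4,177 × $19 = $79,363. Book value $232,995.
Year 3: 4,658 × $19 = $88,502. Book value $144,493.
Year 4: 1,688 × $19 = $32,072. Book value $112,421.

$112,421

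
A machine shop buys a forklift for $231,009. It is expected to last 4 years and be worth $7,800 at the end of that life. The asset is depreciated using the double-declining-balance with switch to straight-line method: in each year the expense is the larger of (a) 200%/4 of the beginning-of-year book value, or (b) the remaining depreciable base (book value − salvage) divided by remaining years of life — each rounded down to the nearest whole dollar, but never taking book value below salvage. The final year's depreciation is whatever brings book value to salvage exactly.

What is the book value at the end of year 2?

Depreciable base = $231,009 − $7,800 = $223,209.
Year 1: DB = ⌊$231,009 × 200%/4⌋ = $115,504; SL = ⌊$223,209/4⌋ = $55,802 → take DB $115,504. Book value $115,505.
Year 2: DB = ⌊$115,505 × 200%/4⌋ = $57,752; SL = ⌊$107,705/3⌋ = $35,901 → take DB $57,752. Book value $57,753.

$57,753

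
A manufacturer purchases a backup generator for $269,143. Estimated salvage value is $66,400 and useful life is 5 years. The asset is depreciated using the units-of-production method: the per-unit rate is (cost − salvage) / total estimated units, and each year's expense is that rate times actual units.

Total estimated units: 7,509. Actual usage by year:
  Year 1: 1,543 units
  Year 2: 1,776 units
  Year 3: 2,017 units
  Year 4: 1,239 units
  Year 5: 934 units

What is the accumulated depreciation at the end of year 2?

$89,613

Depreciable base = $269,143 − $66,400 = $202,743.
Rate = $202,743 / 7,509 units = $27 per unit.
Year 1: 1,543 × $27 = $41,661. Book value $227,482.
Year 2: 1,776 × $27 = $47,952. Book value $179,530.
Accumulated through year 2 = $269,143 − $179,530 = $89,613.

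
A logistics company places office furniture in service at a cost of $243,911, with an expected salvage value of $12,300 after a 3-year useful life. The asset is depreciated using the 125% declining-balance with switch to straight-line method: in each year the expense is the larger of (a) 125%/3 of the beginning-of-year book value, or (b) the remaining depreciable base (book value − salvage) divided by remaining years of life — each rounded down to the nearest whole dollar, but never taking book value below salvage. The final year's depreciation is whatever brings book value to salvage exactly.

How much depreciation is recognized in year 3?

Depreciable base = $243,911 − $12,300 = $231,611.
Year 1: DB = ⌊$243,911 × 125%/3⌋ = $101,629; SL = ⌊$231,611/3⌋ = $77,203 → take DB $101,629. Book value $142,282.
Year 2: DB = ⌊$142,282 × 125%/3⌋ = $59,284; SL = ⌊$129,982/2⌋ = $64,991 → take SL $64,991. Book value $77,291.
Year 3 (final): $77,291 − $12,300 = $64,991. Book value $12,300.

$64,991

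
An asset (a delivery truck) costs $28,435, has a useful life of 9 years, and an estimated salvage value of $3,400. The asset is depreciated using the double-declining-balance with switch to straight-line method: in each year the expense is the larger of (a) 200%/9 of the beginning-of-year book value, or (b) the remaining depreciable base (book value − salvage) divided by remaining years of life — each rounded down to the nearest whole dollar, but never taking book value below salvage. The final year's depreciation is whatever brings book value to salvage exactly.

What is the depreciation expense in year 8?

Depreciable base = $28,435 − $3,400 = $25,035.
Year 1: DB = ⌊$28,435 × 200%/9⌋ = $6,318; SL = ⌊$25,035/9⌋ = $2,781 → take DB $6,318. Book value $22,117.
Year 2: DB = ⌊$22,117 × 200%/9⌋ = $4,914; SL = ⌊$18,717/8⌋ = $2,339 → take DB $4,914. Book value $17,203.
Year 3: DB = ⌊$17,203 × 200%/9⌋ = $3,822; SL = ⌊$13,803/7⌋ = $1,971 → take DB $3,822. Book value $13,381.
Year 4: DB = ⌊$13,381 × 200%/9⌋ = $2,973; SL = ⌊$9,981/6⌋ = $1,663 → take DB $2,973. Book value $10,408.
Year 5: DB = ⌊$10,408 × 200%/9⌋ = $2,312; SL = ⌊$7,008/5⌋ = $1,401 → take DB $2,312. Book value $8,096.
Year 6: DB = ⌊$8,096 × 200%/9⌋ = $1,799; SL = ⌊$4,696/4⌋ = $1,174 → take DB $1,799. Book value $6,297.
Year 7: DB = ⌊$6,297 × 200%/9⌋ = $1,399; SL = ⌊$2,897/3⌋ = $965 → take DB $1,399. Book value $4,898.
Year 8: DB = ⌊$4,898 × 200%/9⌋ = $1,088; SL = ⌊$1,498/2⌋ = $749 → take DB $1,088. Book value $3,810.

$1,088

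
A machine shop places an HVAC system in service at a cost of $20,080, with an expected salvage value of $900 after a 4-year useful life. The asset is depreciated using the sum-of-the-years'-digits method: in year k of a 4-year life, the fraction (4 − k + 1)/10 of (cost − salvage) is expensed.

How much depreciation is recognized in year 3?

$3,836

Depreciable base = $20,080 − $900 = $19,180.
Sum of the years' digits = 4+3+2+1 = 10.
Year 1: $19,180 × 4/10 = $7,672. Book value $12,408.
Year 2: $19,180 × 3/10 = $5,754. Book value $6,654.
Year 3: $19,180 × 2/10 = $3,836. Book value $2,818.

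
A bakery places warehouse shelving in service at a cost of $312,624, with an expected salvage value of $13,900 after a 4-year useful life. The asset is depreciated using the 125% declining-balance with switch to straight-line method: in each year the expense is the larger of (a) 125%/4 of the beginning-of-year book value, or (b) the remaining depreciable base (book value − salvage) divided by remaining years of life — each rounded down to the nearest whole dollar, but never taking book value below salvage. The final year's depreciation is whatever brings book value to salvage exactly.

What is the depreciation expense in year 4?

Depreciable base = $312,624 − $13,900 = $298,724.
Year 1: DB = ⌊$312,624 × 125%/4⌋ = $97,695; SL = ⌊$298,724/4⌋ = $74,681 → take DB $97,695. Book value $214,929.
Year 2: DB = ⌊$214,929 × 125%/4⌋ = $67,165; SL = ⌊$201,029/3⌋ = $67,009 → take DB $67,165. Book value $147,764.
Year 3: DB = ⌊$147,764 × 125%/4⌋ = $46,176; SL = ⌊$133,864/2⌋ = $66,932 → take SL $66,932. Book value $80,832.
Year 4 (final): $80,832 − $13,900 = $66,932. Book value $13,900.

$66,932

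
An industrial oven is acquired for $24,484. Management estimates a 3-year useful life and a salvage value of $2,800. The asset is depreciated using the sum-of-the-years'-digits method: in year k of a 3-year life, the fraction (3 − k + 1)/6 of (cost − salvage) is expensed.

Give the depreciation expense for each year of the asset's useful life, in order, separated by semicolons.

$10,842; $7,228; $3,614

Depreciable base = $24,484 − $2,800 = $21,684.
Sum of the years' digits = 3+2+1 = 6.
Year 1: $21,684 × 3/6 = $10,842. Book value $13,642.
Year 2: $21,684 × 2/6 = $7,228. Book value $6,414.
Year 3: $21,684 × 1/6 = $3,614. Book value $2,800.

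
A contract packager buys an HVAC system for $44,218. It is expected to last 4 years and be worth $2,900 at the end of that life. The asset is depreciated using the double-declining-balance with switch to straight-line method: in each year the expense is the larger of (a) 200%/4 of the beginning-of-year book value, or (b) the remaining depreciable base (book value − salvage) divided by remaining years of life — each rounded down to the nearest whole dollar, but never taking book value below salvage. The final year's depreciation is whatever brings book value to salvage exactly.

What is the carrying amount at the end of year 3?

$5,528

Depreciable base = $44,218 − $2,900 = $41,318.
Year 1: DB = ⌊$44,218 × 200%/4⌋ = $22,109; SL = ⌊$41,318/4⌋ = $10,329 → take DB $22,109. Book value $22,109.
Year 2: DB = ⌊$22,109 × 200%/4⌋ = $11,054; SL = ⌊$19,209/3⌋ = $6,403 → take DB $11,054. Book value $11,055.
Year 3: DB = ⌊$11,055 × 200%/4⌋ = $5,527; SL = ⌊$8,155/2⌋ = $4,077 → take DB $5,527. Book value $5,528.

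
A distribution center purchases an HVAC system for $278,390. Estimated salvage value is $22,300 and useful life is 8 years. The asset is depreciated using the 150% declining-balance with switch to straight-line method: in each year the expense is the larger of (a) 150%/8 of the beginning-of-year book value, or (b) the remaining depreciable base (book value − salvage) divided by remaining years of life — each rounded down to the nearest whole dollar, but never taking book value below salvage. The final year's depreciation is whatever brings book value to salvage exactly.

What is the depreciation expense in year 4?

$27,998

Depreciable base = $278,390 − $22,300 = $256,090.
Year 1: DB = ⌊$278,390 × 150%/8⌋ = $52,198; SL = ⌊$256,090/8⌋ = $32,011 → take DB $52,198. Book value $226,192.
Year 2: DB = ⌊$226,192 × 150%/8⌋ = $42,411; SL = ⌊$203,892/7⌋ = $29,127 → take DB $42,411. Book value $183,781.
Year 3: DB = ⌊$183,781 × 150%/8⌋ = $34,458; SL = ⌊$161,481/6⌋ = $26,913 → take DB $34,458. Book value $149,323.
Year 4: DB = ⌊$149,323 × 150%/8⌋ = $27,998; SL = ⌊$127,023/5⌋ = $25,404 → take DB $27,998. Book value $121,325.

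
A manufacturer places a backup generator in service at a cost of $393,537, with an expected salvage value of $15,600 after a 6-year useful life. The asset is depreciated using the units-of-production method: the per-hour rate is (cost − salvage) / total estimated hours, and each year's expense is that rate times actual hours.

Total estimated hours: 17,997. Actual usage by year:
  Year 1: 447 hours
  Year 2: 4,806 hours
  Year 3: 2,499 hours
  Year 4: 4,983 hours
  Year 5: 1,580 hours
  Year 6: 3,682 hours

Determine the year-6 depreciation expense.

Depreciable base = $393,537 − $15,600 = $377,937.
Rate = $377,937 / 17,997 hours = $21 per hour.
Year 1: 447 × $21 = $9,387. Book value $384,150.
Year 2: 4,806 × $21 = $100,926. Book value $283,224.
Year 3: 2,499 × $21 = $52,479. Book value $230,745.
Year 4: 4,983 × $21 = $104,643. Book value $126,102.
Year 5: 1,580 × $21 = $33,180. Book value $92,922.
Year 6: 3,682 × $21 = $77,322. Book value $15,600.

$77,322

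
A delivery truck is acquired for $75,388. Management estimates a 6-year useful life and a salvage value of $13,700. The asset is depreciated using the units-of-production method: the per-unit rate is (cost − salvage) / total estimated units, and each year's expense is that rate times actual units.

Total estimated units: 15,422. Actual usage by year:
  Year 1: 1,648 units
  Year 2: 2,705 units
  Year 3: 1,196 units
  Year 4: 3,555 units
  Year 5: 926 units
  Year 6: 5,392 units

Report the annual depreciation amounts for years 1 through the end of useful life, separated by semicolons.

Depreciable base = $75,388 − $13,700 = $61,688.
Rate = $61,688 / 15,422 units = $4 per unit.
Year 1: 1,648 × $4 = $6,592. Book value $68,796.
Year 2: 2,705 × $4 = $10,820. Book value $57,976.
Year 3: 1,196 × $4 = $4,784. Book value $53,192.
Year 4: 3,555 × $4 = $14,220. Book value $38,972.
Year 5: 926 × $4 = $3,704. Book value $35,268.
Year 6: 5,392 × $4 = $21,568. Book value $13,700.

$6,592; $10,820; $4,784; $14,220; $3,704; $21,568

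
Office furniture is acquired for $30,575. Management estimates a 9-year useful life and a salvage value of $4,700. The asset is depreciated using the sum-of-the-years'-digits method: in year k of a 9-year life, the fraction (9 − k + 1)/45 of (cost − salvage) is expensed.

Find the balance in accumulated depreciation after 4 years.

$17,250

Depreciable base = $30,575 − $4,700 = $25,875.
Sum of the years' digits = 9+8+7+6+5+4+3+2+1 = 45.
Year 1: $25,875 × 9/45 = $5,175. Book value $25,400.
Year 2: $25,875 × 8/45 = $4,600. Book value $20,800.
Year 3: $25,875 × 7/45 = $4,025. Book value $16,775.
Year 4: $25,875 × 6/45 = $3,450. Book value $13,325.
Accumulated through year 4 = $30,575 − $13,325 = $17,250.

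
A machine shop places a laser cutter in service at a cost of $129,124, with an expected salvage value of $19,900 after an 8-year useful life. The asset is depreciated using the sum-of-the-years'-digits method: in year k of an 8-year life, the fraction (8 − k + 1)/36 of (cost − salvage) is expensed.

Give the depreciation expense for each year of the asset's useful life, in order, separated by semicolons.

$24,272; $21,238; $18,204; $15,170; $12,136; $9,102; $6,068; $3,034

Depreciable base = $129,124 − $19,900 = $109,224.
Sum of the years' digits = 8+7+6+5+4+3+2+1 = 36.
Year 1: $109,224 × 8/36 = $24,272. Book value $104,852.
Year 2: $109,224 × 7/36 = $21,238. Book value $83,614.
Year 3: $109,224 × 6/36 = $18,204. Book value $65,410.
Year 4: $109,224 × 5/36 = $15,170. Book value $50,240.
Year 5: $109,224 × 4/36 = $12,136. Book value $38,104.
Year 6: $109,224 × 3/36 = $9,102. Book value $29,002.
Year 7: $109,224 × 2/36 = $6,068. Book value $22,934.
Year 8: $109,224 × 1/36 = $3,034. Book value $19,900.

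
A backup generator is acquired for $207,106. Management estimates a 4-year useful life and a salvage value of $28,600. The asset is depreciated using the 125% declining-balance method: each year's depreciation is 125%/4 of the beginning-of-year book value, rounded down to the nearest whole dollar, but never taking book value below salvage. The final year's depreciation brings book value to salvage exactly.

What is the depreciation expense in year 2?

Depreciable base = $207,106 − $28,600 = $178,506.
Year 1: ⌊$207,106 × 125%/4⌋ = $64,720. Book value $142,386.
Year 2: ⌊$142,386 × 125%/4⌋ = $44,495. Book value $97,891.

$44,495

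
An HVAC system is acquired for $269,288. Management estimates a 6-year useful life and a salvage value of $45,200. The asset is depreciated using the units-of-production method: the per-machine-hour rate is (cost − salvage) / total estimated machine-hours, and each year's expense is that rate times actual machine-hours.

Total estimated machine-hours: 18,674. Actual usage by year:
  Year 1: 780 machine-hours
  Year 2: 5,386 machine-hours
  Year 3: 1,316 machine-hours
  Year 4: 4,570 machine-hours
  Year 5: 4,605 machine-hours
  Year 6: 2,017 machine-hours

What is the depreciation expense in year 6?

$24,204

Depreciable base = $269,288 − $45,200 = $224,088.
Rate = $224,088 / 18,674 machine-hours = $12 per machine-hour.
Year 1: 780 × $12 = $9,360. Book value $259,928.
Year 2: 5,386 × $12 = $64,632. Book value $195,296.
Year 3: 1,316 × $12 = $15,792. Book value $179,504.
Year 4: 4,570 × $12 = $54,840. Book value $124,664.
Year 5: 4,605 × $12 = $55,260. Book value $69,404.
Year 6: 2,017 × $12 = $24,204. Book value $45,200.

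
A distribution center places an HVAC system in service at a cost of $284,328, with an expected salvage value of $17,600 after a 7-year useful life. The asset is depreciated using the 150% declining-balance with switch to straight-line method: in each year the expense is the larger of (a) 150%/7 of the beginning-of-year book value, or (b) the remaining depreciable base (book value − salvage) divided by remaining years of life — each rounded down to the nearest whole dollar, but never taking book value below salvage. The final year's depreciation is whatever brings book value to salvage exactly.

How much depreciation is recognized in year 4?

Depreciable base = $284,328 − $17,600 = $266,728.
Year 1: DB = ⌊$284,328 × 150%/7⌋ = $60,927; SL = ⌊$266,728/7⌋ = $38,104 → take DB $60,927. Book value $223,401.
Year 2: DB = ⌊$223,401 × 150%/7⌋ = $47,871; SL = ⌊$205,801/6⌋ = $34,300 → take DB $47,871. Book value $175,530.
Year 3: DB = ⌊$175,530 × 150%/7⌋ = $37,613; SL = ⌊$157,930/5⌋ = $31,586 → take DB $37,613. Book value $137,917.
Year 4: DB = ⌊$137,917 × 150%/7⌋ = $29,553; SL = ⌊$120,317/4⌋ = $30,079 → take SL $30,079. Book value $107,838.

$30,079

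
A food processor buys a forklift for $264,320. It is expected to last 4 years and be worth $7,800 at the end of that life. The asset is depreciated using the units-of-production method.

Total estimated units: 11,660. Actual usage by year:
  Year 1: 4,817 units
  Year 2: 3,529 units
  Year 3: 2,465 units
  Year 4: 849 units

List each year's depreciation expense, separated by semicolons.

Depreciable base = $264,320 − $7,800 = $256,520.
Rate = $256,520 / 11,660 units = $22 per unit.
Year 1: 4,817 × $22 = $105,974. Book value $158,346.
Year 2: 3,529 × $22 = $77,638. Book value $80,708.
Year 3: 2,465 × $22 = $54,230. Book value $26,478.
Year 4: 849 × $22 = $18,678. Book value $7,800.

$105,974; $77,638; $54,230; $18,678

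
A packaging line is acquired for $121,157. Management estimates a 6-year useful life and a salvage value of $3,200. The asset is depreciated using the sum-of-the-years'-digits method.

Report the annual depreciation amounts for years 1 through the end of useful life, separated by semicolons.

$33,702; $28,085; $22,468; $16,851; $11,234; $5,617

Depreciable base = $121,157 − $3,200 = $117,957.
Sum of the years' digits = 6+5+4+3+2+1 = 21.
Year 1: $117,957 × 6/21 = $33,702. Book value $87,455.
Year 2: $117,957 × 5/21 = $28,085. Book value $59,370.
Year 3: $117,957 × 4/21 = $22,468. Book value $36,902.
Year 4: $117,957 × 3/21 = $16,851. Book value $20,051.
Year 5: $117,957 × 2/21 = $11,234. Book value $8,817.
Year 6: $117,957 × 1/21 = $5,617. Book value $3,200.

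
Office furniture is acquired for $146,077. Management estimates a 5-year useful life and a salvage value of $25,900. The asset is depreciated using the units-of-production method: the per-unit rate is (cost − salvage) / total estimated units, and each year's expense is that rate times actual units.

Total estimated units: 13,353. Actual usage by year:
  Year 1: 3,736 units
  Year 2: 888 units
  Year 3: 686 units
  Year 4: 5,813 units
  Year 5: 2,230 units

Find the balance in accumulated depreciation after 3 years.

Depreciable base = $146,077 − $25,900 = $120,177.
Rate = $120,177 / 13,353 units = $9 per unit.
Year 1: 3,736 × $9 = $33,624. Book value $112,453.
Year 2: 888 × $9 = $7,992. Book value $104,461.
Year 3: 686 × $9 = $6,174. Book value $98,287.
Accumulated through year 3 = $146,077 − $98,287 = $47,790.

$47,790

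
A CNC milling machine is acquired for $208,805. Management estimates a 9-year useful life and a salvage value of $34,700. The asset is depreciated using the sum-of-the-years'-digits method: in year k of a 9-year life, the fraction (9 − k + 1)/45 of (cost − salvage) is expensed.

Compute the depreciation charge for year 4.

Depreciable base = $208,805 − $34,700 = $174,105.
Sum of the years' digits = 9+8+7+6+5+4+3+2+1 = 45.
Year 1: $174,105 × 9/45 = $34,821. Book value $173,984.
Year 2: $174,105 × 8/45 = $30,952. Book value $143,032.
Year 3: $174,105 × 7/45 = $27,083. Book value $115,949.
Year 4: $174,105 × 6/45 = $23,214. Book value $92,735.

$23,214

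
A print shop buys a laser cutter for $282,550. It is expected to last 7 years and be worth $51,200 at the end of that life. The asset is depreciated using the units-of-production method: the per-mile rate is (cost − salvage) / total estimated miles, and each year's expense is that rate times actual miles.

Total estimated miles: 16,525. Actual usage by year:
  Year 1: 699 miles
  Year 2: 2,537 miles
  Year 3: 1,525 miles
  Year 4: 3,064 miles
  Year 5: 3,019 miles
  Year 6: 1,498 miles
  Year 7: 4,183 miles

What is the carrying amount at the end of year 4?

$173,000

Depreciable base = $282,550 − $51,200 = $231,350.
Rate = $231,350 / 16,525 miles = $14 per mile.
Year 1: 699 × $14 = $9,786. Book value $272,764.
Year 2: 2,537 × $14 = $35,518. Book value $237,246.
Year 3: 1,525 × $14 = $21,350. Book value $215,896.
Year 4: 3,064 × $14 = $42,896. Book value $173,000.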